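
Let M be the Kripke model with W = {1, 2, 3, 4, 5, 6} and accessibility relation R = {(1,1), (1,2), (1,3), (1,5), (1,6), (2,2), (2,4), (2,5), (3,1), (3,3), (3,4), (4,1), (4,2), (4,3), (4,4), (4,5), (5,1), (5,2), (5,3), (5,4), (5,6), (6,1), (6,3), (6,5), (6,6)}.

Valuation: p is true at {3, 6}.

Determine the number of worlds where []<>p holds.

1: successors {1, 2, 3, 5, 6}; <>p there: 1:T, 2:F, 3:T, 5:T, 6:T. ✗
2: successors {2, 4, 5}; <>p there: 2:F, 4:T, 5:T. ✗
3: successors {1, 3, 4}; <>p there: 1:T, 3:T, 4:T. ✓
4: successors {1, 2, 3, 4, 5}; <>p there: 1:T, 2:F, 3:T, 4:T, 5:T. ✗
5: successors {1, 2, 3, 4, 6}; <>p there: 1:T, 2:F, 3:T, 4:T, 6:T. ✗
6: successors {1, 3, 5, 6}; <>p there: 1:T, 3:T, 5:T, 6:T. ✓
Satisfying worlds: {3, 6}.

2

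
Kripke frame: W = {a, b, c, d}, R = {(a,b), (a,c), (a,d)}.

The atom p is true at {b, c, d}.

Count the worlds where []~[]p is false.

1

a: successors {b, c, d}; ~[]p there: b:F, c:F, d:F. ✗
b: no successors, so []~[]p holds vacuously. ✓
c: no successors, so []~[]p holds vacuously. ✓
d: no successors, so []~[]p holds vacuously. ✓
Satisfying worlds: {b, c, d}.
So []~[]p fails at the other 1 world.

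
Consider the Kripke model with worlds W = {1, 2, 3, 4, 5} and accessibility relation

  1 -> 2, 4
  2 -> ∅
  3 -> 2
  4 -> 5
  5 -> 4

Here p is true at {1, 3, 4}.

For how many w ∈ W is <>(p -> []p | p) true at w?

4

1: successors {2, 4}; p -> []p | p there: 2:T, 4:T. ✓
2: no successors, so <>(p -> []p | p) fails. ✗
3: successors {2}; p -> []p | p there: 2:T. ✓
4: successors {5}; p -> []p | p there: 5:T. ✓
5: successors {4}; p -> []p | p there: 4:T. ✓
Satisfying worlds: {1, 3, 4, 5}.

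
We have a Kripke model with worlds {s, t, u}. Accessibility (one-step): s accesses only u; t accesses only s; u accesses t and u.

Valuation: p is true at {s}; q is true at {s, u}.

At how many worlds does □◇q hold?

3

s: successors {u}; ◇q there: u:T. ✓
t: successors {s}; ◇q there: s:T. ✓
u: successors {t, u}; ◇q there: t:T, u:T. ✓
Satisfying worlds: {s, t, u}.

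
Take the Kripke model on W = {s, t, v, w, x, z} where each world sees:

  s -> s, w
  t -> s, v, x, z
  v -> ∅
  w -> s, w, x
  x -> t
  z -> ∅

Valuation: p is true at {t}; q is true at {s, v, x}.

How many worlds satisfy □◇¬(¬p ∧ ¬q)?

5

s: successors {s, w}; ◇¬(¬p ∧ ¬q) there: s:T, w:T. ✓
t: successors {s, v, x, z}; ◇¬(¬p ∧ ¬q) there: s:T, v:F, x:T, z:F. ✗
v: no successors, so □◇¬(¬p ∧ ¬q) holds vacuously. ✓
w: successors {s, w, x}; ◇¬(¬p ∧ ¬q) there: s:T, w:T, x:T. ✓
x: successors {t}; ◇¬(¬p ∧ ¬q) there: t:T. ✓
z: no successors, so □◇¬(¬p ∧ ¬q) holds vacuously. ✓
Satisfying worlds: {s, v, w, x, z}.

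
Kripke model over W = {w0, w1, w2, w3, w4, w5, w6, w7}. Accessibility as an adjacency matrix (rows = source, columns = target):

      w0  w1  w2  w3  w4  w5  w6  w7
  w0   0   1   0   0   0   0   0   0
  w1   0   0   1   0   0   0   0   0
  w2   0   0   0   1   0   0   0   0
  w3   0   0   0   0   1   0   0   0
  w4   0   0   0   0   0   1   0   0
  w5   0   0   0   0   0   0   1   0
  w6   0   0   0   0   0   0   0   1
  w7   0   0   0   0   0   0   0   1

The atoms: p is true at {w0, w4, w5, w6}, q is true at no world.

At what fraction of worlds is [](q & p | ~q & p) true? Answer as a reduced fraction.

w0: successors {w1}; q & p | ~q & p there: w1:F. ✗
w1: successors {w2}; q & p | ~q & p there: w2:F. ✗
w2: successors {w3}; q & p | ~q & p there: w3:F. ✗
w3: successors {w4}; q & p | ~q & p there: w4:T. ✓
w4: successors {w5}; q & p | ~q & p there: w5:T. ✓
w5: successors {w6}; q & p | ~q & p there: w6:T. ✓
w6: successors {w7}; q & p | ~q & p there: w7:F. ✗
w7: successors {w7}; q & p | ~q & p there: w7:F. ✗
That's 3 of 8 worlds, so 3/8.

3/8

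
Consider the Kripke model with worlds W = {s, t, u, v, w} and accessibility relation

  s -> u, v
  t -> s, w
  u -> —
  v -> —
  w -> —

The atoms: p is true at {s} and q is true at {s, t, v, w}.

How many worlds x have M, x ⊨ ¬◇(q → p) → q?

s: ¬◇(q → p) is F, q is T. ✓
t: ¬◇(q → p) is F, q is T. ✓
u: ¬◇(q → p) is T, q is F. ✗
v: ¬◇(q → p) is T, q is T. ✓
w: ¬◇(q → p) is T, q is T. ✓
Satisfying worlds: {s, t, v, w}.

4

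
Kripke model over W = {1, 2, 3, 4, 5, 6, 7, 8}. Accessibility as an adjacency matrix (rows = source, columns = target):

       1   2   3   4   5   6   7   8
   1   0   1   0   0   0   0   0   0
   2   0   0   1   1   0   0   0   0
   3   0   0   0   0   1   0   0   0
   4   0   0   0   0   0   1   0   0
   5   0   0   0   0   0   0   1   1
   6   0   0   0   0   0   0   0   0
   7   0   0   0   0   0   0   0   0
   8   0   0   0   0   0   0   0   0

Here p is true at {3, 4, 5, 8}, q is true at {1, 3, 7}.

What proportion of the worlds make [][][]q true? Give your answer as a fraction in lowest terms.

1: successors {2}; [][]q there: 2:F. ✗
2: successors {3, 4}; [][]q there: 3:F, 4:T. ✗
3: successors {5}; [][]q there: 5:T. ✓
4: successors {6}; [][]q there: 6:T. ✓
5: successors {7, 8}; [][]q there: 7:T, 8:T. ✓
6: no successors, so [][][]q holds vacuously. ✓
7: no successors, so [][][]q holds vacuously. ✓
8: no successors, so [][][]q holds vacuously. ✓
That's 6 of 8 worlds, so 6/8 = 3/4.

3/4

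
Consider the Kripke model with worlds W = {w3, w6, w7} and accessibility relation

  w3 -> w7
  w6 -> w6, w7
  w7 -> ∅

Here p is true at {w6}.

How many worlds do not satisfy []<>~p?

2

w3: successors {w7}; <>~p there: w7:F. ✗
w6: successors {w6, w7}; <>~p there: w6:T, w7:F. ✗
w7: no successors, so []<>~p holds vacuously. ✓
Satisfying worlds: {w7}.
So []<>~p fails at the other 2 worlds.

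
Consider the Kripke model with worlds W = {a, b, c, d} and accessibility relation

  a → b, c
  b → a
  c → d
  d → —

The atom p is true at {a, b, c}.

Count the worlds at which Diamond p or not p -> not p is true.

2

a: Diamond p or not p is T, not p is F. ✗
b: Diamond p or not p is T, not p is F. ✗
c: Diamond p or not p is F, not p is F. ✓
d: Diamond p or not p is T, not p is T. ✓
Satisfying worlds: {c, d}.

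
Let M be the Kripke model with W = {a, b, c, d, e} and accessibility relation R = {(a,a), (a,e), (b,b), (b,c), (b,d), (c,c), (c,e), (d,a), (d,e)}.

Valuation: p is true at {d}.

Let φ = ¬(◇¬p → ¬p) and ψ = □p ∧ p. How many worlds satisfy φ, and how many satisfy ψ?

For ¬(◇¬p → ¬p):
a: ◇¬p → ¬p is T. ✗
b: ◇¬p → ¬p is T. ✗
c: ◇¬p → ¬p is T. ✗
d: ◇¬p → ¬p is F. ✓
e: ◇¬p → ¬p is T. ✗
— 1 world.
For □p ∧ p:
a: □p is F, p is F. ✗
b: □p is F, p is F. ✗
c: □p is F, p is F. ✗
d: □p is F, p is T. ✗
e: □p is T, p is F. ✗
— 0 worlds.

1 and 0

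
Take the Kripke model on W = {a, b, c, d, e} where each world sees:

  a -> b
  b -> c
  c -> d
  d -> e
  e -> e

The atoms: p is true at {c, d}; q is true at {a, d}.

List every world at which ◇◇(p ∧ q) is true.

{b}

a: successors {b}; ◇(p ∧ q) there: b:F. ✗
b: successors {c}; ◇(p ∧ q) there: c:T. ✓
c: successors {d}; ◇(p ∧ q) there: d:F. ✗
d: successors {e}; ◇(p ∧ q) there: e:F. ✗
e: successors {e}; ◇(p ∧ q) there: e:F. ✗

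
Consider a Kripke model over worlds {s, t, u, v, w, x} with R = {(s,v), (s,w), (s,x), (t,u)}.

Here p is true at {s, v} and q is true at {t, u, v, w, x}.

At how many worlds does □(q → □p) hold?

6

s: successors {v, w, x}; q → □p there: v:T, w:T, x:T. ✓
t: successors {u}; q → □p there: u:T. ✓
u: no successors, so □(q → □p) holds vacuously. ✓
v: no successors, so □(q → □p) holds vacuously. ✓
w: no successors, so □(q → □p) holds vacuously. ✓
x: no successors, so □(q → □p) holds vacuously. ✓
Satisfying worlds: {s, t, u, v, w, x}.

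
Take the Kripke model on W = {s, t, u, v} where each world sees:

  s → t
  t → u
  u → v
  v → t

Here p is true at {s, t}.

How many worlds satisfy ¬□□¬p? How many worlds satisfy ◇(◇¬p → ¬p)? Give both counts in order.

For ¬□□¬p:
s: □□¬p is T. ✗
t: □□¬p is T. ✗
u: □□¬p is F. ✓
v: □□¬p is T. ✗
— 1 world.
For ◇(◇¬p → ¬p):
s: successors {t}; ◇¬p → ¬p there: t:F. ✗
t: successors {u}; ◇¬p → ¬p there: u:T. ✓
u: successors {v}; ◇¬p → ¬p there: v:T. ✓
v: successors {t}; ◇¬p → ¬p there: t:F. ✗
— 2 worlds.

1 and 2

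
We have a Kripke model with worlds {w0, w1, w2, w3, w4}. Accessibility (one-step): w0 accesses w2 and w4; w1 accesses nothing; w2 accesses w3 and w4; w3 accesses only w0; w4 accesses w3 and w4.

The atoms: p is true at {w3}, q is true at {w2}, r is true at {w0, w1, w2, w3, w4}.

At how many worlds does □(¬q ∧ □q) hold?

1

w0: successors {w2, w4}; ¬q ∧ □q there: w2:F, w4:F. ✗
w1: no successors, so □(¬q ∧ □q) holds vacuously. ✓
w2: successors {w3, w4}; ¬q ∧ □q there: w3:F, w4:F. ✗
w3: successors {w0}; ¬q ∧ □q there: w0:F. ✗
w4: successors {w3, w4}; ¬q ∧ □q there: w3:F, w4:F. ✗
Satisfying worlds: {w1}.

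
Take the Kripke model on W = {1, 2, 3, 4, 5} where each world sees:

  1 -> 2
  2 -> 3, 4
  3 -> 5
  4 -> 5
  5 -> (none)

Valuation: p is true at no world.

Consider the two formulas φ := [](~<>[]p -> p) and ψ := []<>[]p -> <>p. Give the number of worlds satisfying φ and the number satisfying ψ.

For [](~<>[]p -> p):
1: successors {2}; ~<>[]p -> p there: 2:F. ✗
2: successors {3, 4}; ~<>[]p -> p there: 3:T, 4:T. ✓
3: successors {5}; ~<>[]p -> p there: 5:F. ✗
4: successors {5}; ~<>[]p -> p there: 5:F. ✗
5: no successors, so [](~<>[]p -> p) holds vacuously. ✓
— 2 worlds.
For []<>[]p -> <>p:
1: []<>[]p is F, <>p is F. ✓
2: []<>[]p is T, <>p is F. ✗
3: []<>[]p is F, <>p is F. ✓
4: []<>[]p is F, <>p is F. ✓
5: []<>[]p is T, <>p is F. ✗
— 3 worlds.

2 and 3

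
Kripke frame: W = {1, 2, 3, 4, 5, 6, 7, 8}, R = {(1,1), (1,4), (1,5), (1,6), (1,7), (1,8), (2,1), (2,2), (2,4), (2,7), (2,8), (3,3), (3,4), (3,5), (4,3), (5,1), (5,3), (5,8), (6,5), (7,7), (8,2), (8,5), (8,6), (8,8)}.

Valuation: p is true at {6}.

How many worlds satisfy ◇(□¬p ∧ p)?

2

1: successors {1, 4, 5, 6, 7, 8}; □¬p ∧ p there: 1:F, 4:F, 5:F, 6:T, 7:F, 8:F. ✓
2: successors {1, 2, 4, 7, 8}; □¬p ∧ p there: 1:F, 2:F, 4:F, 7:F, 8:F. ✗
3: successors {3, 4, 5}; □¬p ∧ p there: 3:F, 4:F, 5:F. ✗
4: successors {3}; □¬p ∧ p there: 3:F. ✗
5: successors {1, 3, 8}; □¬p ∧ p there: 1:F, 3:F, 8:F. ✗
6: successors {5}; □¬p ∧ p there: 5:F. ✗
7: successors {7}; □¬p ∧ p there: 7:F. ✗
8: successors {2, 5, 6, 8}; □¬p ∧ p there: 2:F, 5:F, 6:T, 8:F. ✓
Satisfying worlds: {1, 8}.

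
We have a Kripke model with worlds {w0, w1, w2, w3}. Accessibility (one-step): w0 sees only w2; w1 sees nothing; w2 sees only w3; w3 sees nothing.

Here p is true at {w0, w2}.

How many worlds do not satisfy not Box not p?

w0: Box not p is F. ✓
w1: Box not p is T. ✗
w2: Box not p is T. ✗
w3: Box not p is T. ✗
Satisfying worlds: {w0}.
So not Box not p fails at the other 3 worlds.

3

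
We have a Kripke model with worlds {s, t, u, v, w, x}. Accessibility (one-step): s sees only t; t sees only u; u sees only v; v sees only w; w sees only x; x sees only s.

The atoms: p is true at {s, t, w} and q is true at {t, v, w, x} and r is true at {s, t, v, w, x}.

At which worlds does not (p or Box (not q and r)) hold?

s: p or Box (not q and r) is T. ✗
t: p or Box (not q and r) is T. ✗
u: p or Box (not q and r) is F. ✓
v: p or Box (not q and r) is F. ✓
w: p or Box (not q and r) is T. ✗
x: p or Box (not q and r) is T. ✗

{u, v}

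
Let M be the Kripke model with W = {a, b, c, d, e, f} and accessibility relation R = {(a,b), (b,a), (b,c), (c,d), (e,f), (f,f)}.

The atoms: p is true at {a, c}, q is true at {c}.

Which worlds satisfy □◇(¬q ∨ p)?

a: successors {b}; ◇(¬q ∨ p) there: b:T. ✓
b: successors {a, c}; ◇(¬q ∨ p) there: a:T, c:T. ✓
c: successors {d}; ◇(¬q ∨ p) there: d:F. ✗
d: no successors, so □◇(¬q ∨ p) holds vacuously. ✓
e: successors {f}; ◇(¬q ∨ p) there: f:T. ✓
f: successors {f}; ◇(¬q ∨ p) there: f:T. ✓

{a, b, d, e, f}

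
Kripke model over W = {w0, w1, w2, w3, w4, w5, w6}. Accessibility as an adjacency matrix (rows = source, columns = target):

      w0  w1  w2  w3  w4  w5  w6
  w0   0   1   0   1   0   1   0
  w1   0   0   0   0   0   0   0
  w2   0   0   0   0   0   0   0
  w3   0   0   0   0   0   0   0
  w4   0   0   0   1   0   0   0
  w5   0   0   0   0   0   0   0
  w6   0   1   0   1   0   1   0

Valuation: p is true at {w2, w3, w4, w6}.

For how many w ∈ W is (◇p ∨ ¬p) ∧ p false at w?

5

w0: ◇p ∨ ¬p is T, p is F. ✗
w1: ◇p ∨ ¬p is T, p is F. ✗
w2: ◇p ∨ ¬p is F, p is T. ✗
w3: ◇p ∨ ¬p is F, p is T. ✗
w4: ◇p ∨ ¬p is T, p is T. ✓
w5: ◇p ∨ ¬p is T, p is F. ✗
w6: ◇p ∨ ¬p is T, p is T. ✓
Satisfying worlds: {w4, w6}.
So (◇p ∨ ¬p) ∧ p fails at the other 5 worlds.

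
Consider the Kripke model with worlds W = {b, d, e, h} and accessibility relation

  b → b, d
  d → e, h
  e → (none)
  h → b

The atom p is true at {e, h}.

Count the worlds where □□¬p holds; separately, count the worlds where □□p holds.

3 and 1

For □□¬p:
b: successors {b, d}; □¬p there: b:T, d:F. ✗
d: successors {e, h}; □¬p there: e:T, h:T. ✓
e: no successors, so □□¬p holds vacuously. ✓
h: successors {b}; □¬p there: b:T. ✓
— 3 worlds.
For □□p:
b: successors {b, d}; □p there: b:F, d:T. ✗
d: successors {e, h}; □p there: e:T, h:F. ✗
e: no successors, so □□p holds vacuously. ✓
h: successors {b}; □p there: b:F. ✗
— 1 world.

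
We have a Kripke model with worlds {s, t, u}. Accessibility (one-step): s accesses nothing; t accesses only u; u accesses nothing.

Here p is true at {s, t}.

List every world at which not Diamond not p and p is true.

s: not Diamond not p is T, p is T. ✓
t: not Diamond not p is F, p is T. ✗
u: not Diamond not p is T, p is F. ✗

{s}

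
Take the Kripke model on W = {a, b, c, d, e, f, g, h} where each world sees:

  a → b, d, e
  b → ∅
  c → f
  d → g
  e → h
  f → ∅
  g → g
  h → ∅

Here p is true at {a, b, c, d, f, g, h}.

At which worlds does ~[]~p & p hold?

{a, c, d, g}

a: ~[]~p is T, p is T. ✓
b: ~[]~p is F, p is T. ✗
c: ~[]~p is T, p is T. ✓
d: ~[]~p is T, p is T. ✓
e: ~[]~p is T, p is F. ✗
f: ~[]~p is F, p is T. ✗
g: ~[]~p is T, p is T. ✓
h: ~[]~p is F, p is T. ✗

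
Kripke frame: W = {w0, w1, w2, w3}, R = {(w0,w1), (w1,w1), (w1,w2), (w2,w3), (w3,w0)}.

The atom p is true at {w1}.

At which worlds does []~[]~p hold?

{w0, w3}

w0: successors {w1}; ~[]~p there: w1:T. ✓
w1: successors {w1, w2}; ~[]~p there: w1:T, w2:F. ✗
w2: successors {w3}; ~[]~p there: w3:F. ✗
w3: successors {w0}; ~[]~p there: w0:T. ✓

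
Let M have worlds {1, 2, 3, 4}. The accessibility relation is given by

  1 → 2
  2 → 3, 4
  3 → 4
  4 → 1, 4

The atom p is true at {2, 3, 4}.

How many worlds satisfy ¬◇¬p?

3

1: ◇¬p is F. ✓
2: ◇¬p is F. ✓
3: ◇¬p is F. ✓
4: ◇¬p is T. ✗
Satisfying worlds: {1, 2, 3}.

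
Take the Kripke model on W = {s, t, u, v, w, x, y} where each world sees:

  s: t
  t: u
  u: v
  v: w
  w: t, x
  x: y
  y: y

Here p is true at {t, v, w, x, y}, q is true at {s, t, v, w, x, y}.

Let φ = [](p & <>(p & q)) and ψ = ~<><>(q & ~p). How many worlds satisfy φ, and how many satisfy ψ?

For [](p & <>(p & q)):
s: successors {t}; p & <>(p & q) there: t:F. ✗
t: successors {u}; p & <>(p & q) there: u:F. ✗
u: successors {v}; p & <>(p & q) there: v:T. ✓
v: successors {w}; p & <>(p & q) there: w:T. ✓
w: successors {t, x}; p & <>(p & q) there: t:F, x:T. ✗
x: successors {y}; p & <>(p & q) there: y:T. ✓
y: successors {y}; p & <>(p & q) there: y:T. ✓
— 4 worlds.
For ~<><>(q & ~p):
s: <><>(q & ~p) is F. ✓
t: <><>(q & ~p) is F. ✓
u: <><>(q & ~p) is F. ✓
v: <><>(q & ~p) is F. ✓
w: <><>(q & ~p) is F. ✓
x: <><>(q & ~p) is F. ✓
y: <><>(q & ~p) is F. ✓
— 7 worlds.

4 and 7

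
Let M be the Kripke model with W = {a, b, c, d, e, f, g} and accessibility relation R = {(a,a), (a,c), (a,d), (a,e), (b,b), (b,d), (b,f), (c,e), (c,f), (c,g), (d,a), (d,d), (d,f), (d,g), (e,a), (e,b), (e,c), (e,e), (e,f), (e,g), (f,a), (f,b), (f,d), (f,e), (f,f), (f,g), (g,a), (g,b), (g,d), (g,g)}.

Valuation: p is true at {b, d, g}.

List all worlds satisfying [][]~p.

a: successors {a, c, d, e}; []~p there: a:F, c:F, d:F, e:F. ✗
b: successors {b, d, f}; []~p there: b:F, d:F, f:F. ✗
c: successors {e, f, g}; []~p there: e:F, f:F, g:F. ✗
d: successors {a, d, f, g}; []~p there: a:F, d:F, f:F, g:F. ✗
e: successors {a, b, c, e, f, g}; []~p there: a:F, b:F, c:F, e:F, f:F, g:F. ✗
f: successors {a, b, d, e, f, g}; []~p there: a:F, b:F, d:F, e:F, f:F, g:F. ✗
g: successors {a, b, d, g}; []~p there: a:F, b:F, d:F, g:F. ✗

∅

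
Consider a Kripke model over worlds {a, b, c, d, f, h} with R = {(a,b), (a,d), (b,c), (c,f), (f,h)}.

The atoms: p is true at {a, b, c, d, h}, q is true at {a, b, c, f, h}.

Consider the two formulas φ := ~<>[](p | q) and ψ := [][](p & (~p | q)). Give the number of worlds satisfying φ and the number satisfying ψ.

For ~<>[](p | q):
a: <>[](p | q) is T. ✗
b: <>[](p | q) is T. ✗
c: <>[](p | q) is T. ✗
d: <>[](p | q) is F. ✓
f: <>[](p | q) is T. ✗
h: <>[](p | q) is F. ✓
— 2 worlds.
For [][](p & (~p | q)):
a: successors {b, d}; [](p & (~p | q)) there: b:T, d:T. ✓
b: successors {c}; [](p & (~p | q)) there: c:F. ✗
c: successors {f}; [](p & (~p | q)) there: f:T. ✓
d: no successors, so [][](p & (~p | q)) holds vacuously. ✓
f: successors {h}; [](p & (~p | q)) there: h:T. ✓
h: no successors, so [][](p & (~p | q)) holds vacuously. ✓
— 5 worlds.

2 and 5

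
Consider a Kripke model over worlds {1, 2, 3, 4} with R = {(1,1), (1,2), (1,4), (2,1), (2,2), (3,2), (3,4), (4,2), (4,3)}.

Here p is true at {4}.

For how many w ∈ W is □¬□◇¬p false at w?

1: successors {1, 2, 4}; ¬□◇¬p there: 1:F, 2:F, 4:F. ✗
2: successors {1, 2}; ¬□◇¬p there: 1:F, 2:F. ✗
3: successors {2, 4}; ¬□◇¬p there: 2:F, 4:F. ✗
4: successors {2, 3}; ¬□◇¬p there: 2:F, 3:F. ✗
Satisfying worlds: ∅.
So □¬□◇¬p fails at the other 4 worlds.

4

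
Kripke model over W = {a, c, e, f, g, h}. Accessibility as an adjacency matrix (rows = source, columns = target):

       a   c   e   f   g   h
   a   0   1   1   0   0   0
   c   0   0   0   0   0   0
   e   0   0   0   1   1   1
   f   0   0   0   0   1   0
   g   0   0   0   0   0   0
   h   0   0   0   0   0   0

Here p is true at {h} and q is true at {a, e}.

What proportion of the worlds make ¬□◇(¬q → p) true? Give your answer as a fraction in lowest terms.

a: □◇(¬q → p) is F. ✓
c: □◇(¬q → p) is T. ✗
e: □◇(¬q → p) is F. ✓
f: □◇(¬q → p) is F. ✓
g: □◇(¬q → p) is T. ✗
h: □◇(¬q → p) is T. ✗
That's 3 of 6 worlds, so 3/6 = 1/2.

1/2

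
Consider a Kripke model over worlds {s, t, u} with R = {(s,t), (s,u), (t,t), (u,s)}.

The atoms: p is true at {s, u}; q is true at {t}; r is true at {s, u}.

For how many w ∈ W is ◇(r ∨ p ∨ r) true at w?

s: successors {t, u}; r ∨ p ∨ r there: t:F, u:T. ✓
t: successors {t}; r ∨ p ∨ r there: t:F. ✗
u: successors {s}; r ∨ p ∨ r there: s:T. ✓
Satisfying worlds: {s, u}.

2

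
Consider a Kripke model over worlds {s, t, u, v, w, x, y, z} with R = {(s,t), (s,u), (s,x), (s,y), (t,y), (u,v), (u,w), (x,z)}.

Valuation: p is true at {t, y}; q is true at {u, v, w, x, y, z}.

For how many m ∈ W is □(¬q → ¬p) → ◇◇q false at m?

7

s: □(¬q → ¬p) is F, ◇◇q is T. ✓
t: □(¬q → ¬p) is T, ◇◇q is F. ✗
u: □(¬q → ¬p) is T, ◇◇q is F. ✗
v: □(¬q → ¬p) is T, ◇◇q is F. ✗
w: □(¬q → ¬p) is T, ◇◇q is F. ✗
x: □(¬q → ¬p) is T, ◇◇q is F. ✗
y: □(¬q → ¬p) is T, ◇◇q is F. ✗
z: □(¬q → ¬p) is T, ◇◇q is F. ✗
Satisfying worlds: {s}.
So □(¬q → ¬p) → ◇◇q fails at the other 7 worlds.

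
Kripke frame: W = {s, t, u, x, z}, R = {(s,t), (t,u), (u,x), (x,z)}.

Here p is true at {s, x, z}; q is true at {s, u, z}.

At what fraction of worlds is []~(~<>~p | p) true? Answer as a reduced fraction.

s: successors {t}; ~(~<>~p | p) there: t:T. ✓
t: successors {u}; ~(~<>~p | p) there: u:F. ✗
u: successors {x}; ~(~<>~p | p) there: x:F. ✗
x: successors {z}; ~(~<>~p | p) there: z:F. ✗
z: no successors, so []~(~<>~p | p) holds vacuously. ✓
That's 2 of 5 worlds, so 2/5.

2/5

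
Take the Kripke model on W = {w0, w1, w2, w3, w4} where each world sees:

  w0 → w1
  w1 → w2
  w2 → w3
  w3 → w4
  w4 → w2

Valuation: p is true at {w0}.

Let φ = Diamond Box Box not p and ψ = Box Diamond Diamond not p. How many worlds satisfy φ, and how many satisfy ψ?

5 and 5

For Diamond Box Box not p:
w0: successors {w1}; Box Box not p there: w1:T. ✓
w1: successors {w2}; Box Box not p there: w2:T. ✓
w2: successors {w3}; Box Box not p there: w3:T. ✓
w3: successors {w4}; Box Box not p there: w4:T. ✓
w4: successors {w2}; Box Box not p there: w2:T. ✓
— 5 worlds.
For Box Diamond Diamond not p:
w0: successors {w1}; Diamond Diamond not p there: w1:T. ✓
w1: successors {w2}; Diamond Diamond not p there: w2:T. ✓
w2: successors {w3}; Diamond Diamond not p there: w3:T. ✓
w3: successors {w4}; Diamond Diamond not p there: w4:T. ✓
w4: successors {w2}; Diamond Diamond not p there: w2:T. ✓
— 5 worlds.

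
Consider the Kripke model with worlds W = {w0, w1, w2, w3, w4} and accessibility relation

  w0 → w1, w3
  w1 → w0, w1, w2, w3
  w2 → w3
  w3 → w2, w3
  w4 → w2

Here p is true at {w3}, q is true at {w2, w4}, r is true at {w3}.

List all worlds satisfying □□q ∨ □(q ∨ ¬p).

w0: □□q is F, □(q ∨ ¬p) is F. ✗
w1: □□q is F, □(q ∨ ¬p) is F. ✗
w2: □□q is F, □(q ∨ ¬p) is F. ✗
w3: □□q is F, □(q ∨ ¬p) is F. ✗
w4: □□q is F, □(q ∨ ¬p) is T. ✓

{w4}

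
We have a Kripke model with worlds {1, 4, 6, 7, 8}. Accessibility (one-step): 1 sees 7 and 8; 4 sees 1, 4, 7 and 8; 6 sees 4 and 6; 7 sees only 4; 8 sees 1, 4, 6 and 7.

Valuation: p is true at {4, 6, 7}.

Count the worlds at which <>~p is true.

3

1: successors {7, 8}; ~p there: 7:F, 8:T. ✓
4: successors {1, 4, 7, 8}; ~p there: 1:T, 4:F, 7:F, 8:T. ✓
6: successors {4, 6}; ~p there: 4:F, 6:F. ✗
7: successors {4}; ~p there: 4:F. ✗
8: successors {1, 4, 6, 7}; ~p there: 1:T, 4:F, 6:F, 7:F. ✓
Satisfying worlds: {1, 4, 8}.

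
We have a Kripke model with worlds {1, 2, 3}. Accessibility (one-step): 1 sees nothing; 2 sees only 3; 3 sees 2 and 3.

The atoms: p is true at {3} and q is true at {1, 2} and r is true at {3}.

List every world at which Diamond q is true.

{3}

1: no successors, so Diamond q fails. ✗
2: successors {3}; q there: 3:F. ✗
3: successors {2, 3}; q there: 2:T, 3:F. ✓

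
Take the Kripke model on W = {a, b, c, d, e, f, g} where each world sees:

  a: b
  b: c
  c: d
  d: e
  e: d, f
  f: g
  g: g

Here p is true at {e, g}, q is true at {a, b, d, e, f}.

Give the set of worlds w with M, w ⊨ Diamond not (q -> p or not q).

a: successors {b}; not (q -> p or not q) there: b:T. ✓
b: successors {c}; not (q -> p or not q) there: c:F. ✗
c: successors {d}; not (q -> p or not q) there: d:T. ✓
d: successors {e}; not (q -> p or not q) there: e:F. ✗
e: successors {d, f}; not (q -> p or not q) there: d:T, f:T. ✓
f: successors {g}; not (q -> p or not q) there: g:F. ✗
g: successors {g}; not (q -> p or not q) there: g:F. ✗

{a, c, e}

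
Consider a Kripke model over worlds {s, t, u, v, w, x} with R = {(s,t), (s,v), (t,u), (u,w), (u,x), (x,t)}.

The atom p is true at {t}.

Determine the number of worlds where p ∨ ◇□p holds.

s: p is F, ◇□p is T. ✓
t: p is T, ◇□p is F. ✓
u: p is F, ◇□p is T. ✓
v: p is F, ◇□p is F. ✗
w: p is F, ◇□p is F. ✗
x: p is F, ◇□p is F. ✗
Satisfying worlds: {s, t, u}.

3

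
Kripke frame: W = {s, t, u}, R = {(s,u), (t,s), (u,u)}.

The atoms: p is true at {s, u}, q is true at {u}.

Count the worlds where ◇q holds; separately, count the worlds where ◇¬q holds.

For ◇q:
s: successors {u}; q there: u:T. ✓
t: successors {s}; q there: s:F. ✗
u: successors {u}; q there: u:T. ✓
— 2 worlds.
For ◇¬q:
s: successors {u}; ¬q there: u:F. ✗
t: successors {s}; ¬q there: s:T. ✓
u: successors {u}; ¬q there: u:F. ✗
— 1 world.

2 and 1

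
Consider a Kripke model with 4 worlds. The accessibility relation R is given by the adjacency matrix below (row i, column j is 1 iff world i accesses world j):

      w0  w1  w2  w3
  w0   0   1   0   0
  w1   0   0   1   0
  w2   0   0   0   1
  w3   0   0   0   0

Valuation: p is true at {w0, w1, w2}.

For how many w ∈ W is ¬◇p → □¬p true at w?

4

w0: ¬◇p is F, □¬p is F. ✓
w1: ¬◇p is F, □¬p is F. ✓
w2: ¬◇p is T, □¬p is T. ✓
w3: ¬◇p is T, □¬p is T. ✓
Satisfying worlds: {w0, w1, w2, w3}.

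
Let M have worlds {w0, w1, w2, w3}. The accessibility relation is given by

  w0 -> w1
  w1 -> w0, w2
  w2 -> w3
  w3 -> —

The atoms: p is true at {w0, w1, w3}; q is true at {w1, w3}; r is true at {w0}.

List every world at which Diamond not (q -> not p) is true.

w0: successors {w1}; not (q -> not p) there: w1:T. ✓
w1: successors {w0, w2}; not (q -> not p) there: w0:F, w2:F. ✗
w2: successors {w3}; not (q -> not p) there: w3:T. ✓
w3: no successors, so Diamond not (q -> not p) fails. ✗

{w0, w2}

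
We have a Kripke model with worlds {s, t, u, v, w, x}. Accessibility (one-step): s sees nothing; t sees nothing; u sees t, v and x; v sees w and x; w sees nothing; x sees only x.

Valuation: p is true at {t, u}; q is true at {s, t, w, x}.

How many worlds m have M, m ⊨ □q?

s: no successors, so □q holds vacuously. ✓
t: no successors, so □q holds vacuously. ✓
u: successors {t, v, x}; q there: t:T, v:F, x:T. ✗
v: successors {w, x}; q there: w:T, x:T. ✓
w: no successors, so □q holds vacuously. ✓
x: successors {x}; q there: x:T. ✓
Satisfying worlds: {s, t, v, w, x}.

5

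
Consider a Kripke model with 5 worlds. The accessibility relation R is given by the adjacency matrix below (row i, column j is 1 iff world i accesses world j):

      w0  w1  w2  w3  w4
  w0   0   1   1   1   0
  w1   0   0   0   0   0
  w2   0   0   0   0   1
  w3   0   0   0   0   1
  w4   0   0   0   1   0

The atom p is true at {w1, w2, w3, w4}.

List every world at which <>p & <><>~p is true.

w0: <>p is T, <><>~p is F. ✗
w1: <>p is F, <><>~p is F. ✗
w2: <>p is T, <><>~p is F. ✗
w3: <>p is T, <><>~p is F. ✗
w4: <>p is T, <><>~p is F. ✗

∅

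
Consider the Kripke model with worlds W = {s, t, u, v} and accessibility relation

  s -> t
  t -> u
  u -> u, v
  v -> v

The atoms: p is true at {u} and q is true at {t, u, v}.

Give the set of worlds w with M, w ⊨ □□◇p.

s: successors {t}; □◇p there: t:T. ✓
t: successors {u}; □◇p there: u:F. ✗
u: successors {u, v}; □◇p there: u:F, v:F. ✗
v: successors {v}; □◇p there: v:F. ✗

{s}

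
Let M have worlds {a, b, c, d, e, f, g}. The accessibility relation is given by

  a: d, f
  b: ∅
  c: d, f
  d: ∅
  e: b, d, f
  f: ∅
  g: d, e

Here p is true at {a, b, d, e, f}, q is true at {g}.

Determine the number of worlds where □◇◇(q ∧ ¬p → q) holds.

3

a: successors {d, f}; ◇◇(q ∧ ¬p → q) there: d:F, f:F. ✗
b: no successors, so □◇◇(q ∧ ¬p → q) holds vacuously. ✓
c: successors {d, f}; ◇◇(q ∧ ¬p → q) there: d:F, f:F. ✗
d: no successors, so □◇◇(q ∧ ¬p → q) holds vacuously. ✓
e: successors {b, d, f}; ◇◇(q ∧ ¬p → q) there: b:F, d:F, f:F. ✗
f: no successors, so □◇◇(q ∧ ¬p → q) holds vacuously. ✓
g: successors {d, e}; ◇◇(q ∧ ¬p → q) there: d:F, e:F. ✗
Satisfying worlds: {b, d, f}.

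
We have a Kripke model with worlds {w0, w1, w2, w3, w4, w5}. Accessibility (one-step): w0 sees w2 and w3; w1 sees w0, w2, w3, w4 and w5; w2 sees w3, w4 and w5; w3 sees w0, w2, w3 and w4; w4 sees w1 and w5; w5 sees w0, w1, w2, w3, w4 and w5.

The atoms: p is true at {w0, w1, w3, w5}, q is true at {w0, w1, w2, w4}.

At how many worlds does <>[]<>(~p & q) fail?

w0: successors {w2, w3}; []<>(~p & q) there: w2:F, w3:F. ✗
w1: successors {w0, w2, w3, w4, w5}; []<>(~p & q) there: w0:T, w2:F, w3:F, w4:T, w5:F. ✓
w2: successors {w3, w4, w5}; []<>(~p & q) there: w3:F, w4:T, w5:F. ✓
w3: successors {w0, w2, w3, w4}; []<>(~p & q) there: w0:T, w2:F, w3:F, w4:T. ✓
w4: successors {w1, w5}; []<>(~p & q) there: w1:F, w5:F. ✗
w5: successors {w0, w1, w2, w3, w4, w5}; []<>(~p & q) there: w0:T, w1:F, w2:F, w3:F, w4:T, w5:F. ✓
Satisfying worlds: {w1, w2, w3, w5}.
So <>[]<>(~p & q) fails at the other 2 worlds.

2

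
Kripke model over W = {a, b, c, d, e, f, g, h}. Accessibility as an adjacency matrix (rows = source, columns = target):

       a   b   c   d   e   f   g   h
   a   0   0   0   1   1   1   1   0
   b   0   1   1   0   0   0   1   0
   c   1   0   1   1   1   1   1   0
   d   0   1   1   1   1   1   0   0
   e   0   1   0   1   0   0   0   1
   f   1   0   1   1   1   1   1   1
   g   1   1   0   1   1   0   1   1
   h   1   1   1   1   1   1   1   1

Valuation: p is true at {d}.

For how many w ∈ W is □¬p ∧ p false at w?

a: □¬p is F, p is F. ✗
b: □¬p is T, p is F. ✗
c: □¬p is F, p is F. ✗
d: □¬p is F, p is T. ✗
e: □¬p is F, p is F. ✗
f: □¬p is F, p is F. ✗
g: □¬p is F, p is F. ✗
h: □¬p is F, p is F. ✗
Satisfying worlds: ∅.
So □¬p ∧ p fails at the other 8 worlds.

8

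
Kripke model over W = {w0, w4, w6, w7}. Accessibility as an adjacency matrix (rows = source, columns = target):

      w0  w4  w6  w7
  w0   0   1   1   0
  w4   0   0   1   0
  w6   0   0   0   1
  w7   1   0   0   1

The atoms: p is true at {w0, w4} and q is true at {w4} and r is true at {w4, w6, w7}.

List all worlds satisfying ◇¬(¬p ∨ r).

w0: successors {w4, w6}; ¬(¬p ∨ r) there: w4:F, w6:F. ✗
w4: successors {w6}; ¬(¬p ∨ r) there: w6:F. ✗
w6: successors {w7}; ¬(¬p ∨ r) there: w7:F. ✗
w7: successors {w0, w7}; ¬(¬p ∨ r) there: w0:T, w7:F. ✓

{w7}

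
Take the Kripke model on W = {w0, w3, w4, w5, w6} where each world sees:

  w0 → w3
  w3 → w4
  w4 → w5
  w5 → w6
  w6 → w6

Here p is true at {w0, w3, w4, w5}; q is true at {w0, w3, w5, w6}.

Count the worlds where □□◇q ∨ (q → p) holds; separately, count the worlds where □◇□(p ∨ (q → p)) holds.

For □□◇q ∨ (q → p):
w0: □□◇q is T, q → p is T. ✓
w3: □□◇q is T, q → p is T. ✓
w4: □□◇q is T, q → p is T. ✓
w5: □□◇q is T, q → p is T. ✓
w6: □□◇q is T, q → p is F. ✓
— 5 worlds.
For □◇□(p ∨ (q → p)):
w0: successors {w3}; ◇□(p ∨ (q → p)) there: w3:T. ✓
w3: successors {w4}; ◇□(p ∨ (q → p)) there: w4:F. ✗
w4: successors {w5}; ◇□(p ∨ (q → p)) there: w5:F. ✗
w5: successors {w6}; ◇□(p ∨ (q → p)) there: w6:F. ✗
w6: successors {w6}; ◇□(p ∨ (q → p)) there: w6:F. ✗
— 1 world.

5 and 1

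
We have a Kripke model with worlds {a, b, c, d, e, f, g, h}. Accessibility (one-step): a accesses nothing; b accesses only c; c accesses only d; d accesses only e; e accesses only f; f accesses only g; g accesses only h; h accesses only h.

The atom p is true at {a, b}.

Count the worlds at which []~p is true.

a: no successors, so []~p holds vacuously. ✓
b: successors {c}; ~p there: c:T. ✓
c: successors {d}; ~p there: d:T. ✓
d: successors {e}; ~p there: e:T. ✓
e: successors {f}; ~p there: f:T. ✓
f: successors {g}; ~p there: g:T. ✓
g: successors {h}; ~p there: h:T. ✓
h: successors {h}; ~p there: h:T. ✓
Satisfying worlds: {a, b, c, d, e, f, g, h}.

8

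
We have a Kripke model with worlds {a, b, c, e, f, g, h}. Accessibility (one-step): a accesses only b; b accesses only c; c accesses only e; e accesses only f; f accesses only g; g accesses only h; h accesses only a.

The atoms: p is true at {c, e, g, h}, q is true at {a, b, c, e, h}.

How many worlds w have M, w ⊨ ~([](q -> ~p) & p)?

5

a: [](q -> ~p) & p is F. ✓
b: [](q -> ~p) & p is F. ✓
c: [](q -> ~p) & p is F. ✓
e: [](q -> ~p) & p is T. ✗
f: [](q -> ~p) & p is F. ✓
g: [](q -> ~p) & p is F. ✓
h: [](q -> ~p) & p is T. ✗
Satisfying worlds: {a, b, c, f, g}.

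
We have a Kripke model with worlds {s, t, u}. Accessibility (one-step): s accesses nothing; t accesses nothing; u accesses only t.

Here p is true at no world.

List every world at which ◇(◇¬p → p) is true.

s: no successors, so ◇(◇¬p → p) fails. ✗
t: no successors, so ◇(◇¬p → p) fails. ✗
u: successors {t}; ◇¬p → p there: t:T. ✓

{u}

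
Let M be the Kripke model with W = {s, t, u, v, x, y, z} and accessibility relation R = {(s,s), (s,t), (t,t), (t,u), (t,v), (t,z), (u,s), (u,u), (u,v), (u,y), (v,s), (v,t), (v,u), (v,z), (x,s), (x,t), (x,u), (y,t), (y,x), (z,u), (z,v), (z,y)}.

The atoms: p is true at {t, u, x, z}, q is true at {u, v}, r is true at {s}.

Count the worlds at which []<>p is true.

s: successors {s, t}; <>p there: s:T, t:T. ✓
t: successors {t, u, v, z}; <>p there: t:T, u:T, v:T, z:T. ✓
u: successors {s, u, v, y}; <>p there: s:T, u:T, v:T, y:T. ✓
v: successors {s, t, u, z}; <>p there: s:T, t:T, u:T, z:T. ✓
x: successors {s, t, u}; <>p there: s:T, t:T, u:T. ✓
y: successors {t, x}; <>p there: t:T, x:T. ✓
z: successors {u, v, y}; <>p there: u:T, v:T, y:T. ✓
Satisfying worlds: {s, t, u, v, x, y, z}.

7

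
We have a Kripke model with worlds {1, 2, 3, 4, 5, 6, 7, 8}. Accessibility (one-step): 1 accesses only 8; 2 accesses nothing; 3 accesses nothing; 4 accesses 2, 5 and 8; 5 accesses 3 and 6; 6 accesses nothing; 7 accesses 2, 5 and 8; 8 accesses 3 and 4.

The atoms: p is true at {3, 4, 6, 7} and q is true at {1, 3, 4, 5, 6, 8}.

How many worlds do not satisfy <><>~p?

7

1: successors {8}; <>~p there: 8:F. ✗
2: no successors, so <><>~p fails. ✗
3: no successors, so <><>~p fails. ✗
4: successors {2, 5, 8}; <>~p there: 2:F, 5:F, 8:F. ✗
5: successors {3, 6}; <>~p there: 3:F, 6:F. ✗
6: no successors, so <><>~p fails. ✗
7: successors {2, 5, 8}; <>~p there: 2:F, 5:F, 8:F. ✗
8: successors {3, 4}; <>~p there: 3:F, 4:T. ✓
Satisfying worlds: {8}.
So <><>~p fails at the other 7 worlds.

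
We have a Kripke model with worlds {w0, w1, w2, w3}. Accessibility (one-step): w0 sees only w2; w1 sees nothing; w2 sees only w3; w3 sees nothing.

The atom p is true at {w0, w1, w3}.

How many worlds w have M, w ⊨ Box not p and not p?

0

w0: Box not p is T, not p is F. ✗
w1: Box not p is T, not p is F. ✗
w2: Box not p is F, not p is T. ✗
w3: Box not p is T, not p is F. ✗
Satisfying worlds: ∅.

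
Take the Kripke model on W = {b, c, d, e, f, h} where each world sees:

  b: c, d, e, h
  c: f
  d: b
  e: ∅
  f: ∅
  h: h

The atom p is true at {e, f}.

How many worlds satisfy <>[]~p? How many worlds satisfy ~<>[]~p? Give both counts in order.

For <>[]~p:
b: successors {c, d, e, h}; []~p there: c:F, d:T, e:T, h:T. ✓
c: successors {f}; []~p there: f:T. ✓
d: successors {b}; []~p there: b:F. ✗
e: no successors, so <>[]~p fails. ✗
f: no successors, so <>[]~p fails. ✗
h: successors {h}; []~p there: h:T. ✓
— 3 worlds.
For ~<>[]~p:
b: <>[]~p is T. ✗
c: <>[]~p is T. ✗
d: <>[]~p is F. ✓
e: <>[]~p is F. ✓
f: <>[]~p is F. ✓
h: <>[]~p is T. ✗
— 3 worlds.

3 and 3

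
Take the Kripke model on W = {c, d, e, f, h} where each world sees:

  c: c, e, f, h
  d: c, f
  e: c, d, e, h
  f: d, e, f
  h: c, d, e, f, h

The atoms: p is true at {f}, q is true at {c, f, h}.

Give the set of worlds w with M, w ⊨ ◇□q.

c: successors {c, e, f, h}; □q there: c:F, e:F, f:F, h:F. ✗
d: successors {c, f}; □q there: c:F, f:F. ✗
e: successors {c, d, e, h}; □q there: c:F, d:T, e:F, h:F. ✓
f: successors {d, e, f}; □q there: d:T, e:F, f:F. ✓
h: successors {c, d, e, f, h}; □q there: c:F, d:T, e:F, f:F, h:F. ✓

{e, f, h}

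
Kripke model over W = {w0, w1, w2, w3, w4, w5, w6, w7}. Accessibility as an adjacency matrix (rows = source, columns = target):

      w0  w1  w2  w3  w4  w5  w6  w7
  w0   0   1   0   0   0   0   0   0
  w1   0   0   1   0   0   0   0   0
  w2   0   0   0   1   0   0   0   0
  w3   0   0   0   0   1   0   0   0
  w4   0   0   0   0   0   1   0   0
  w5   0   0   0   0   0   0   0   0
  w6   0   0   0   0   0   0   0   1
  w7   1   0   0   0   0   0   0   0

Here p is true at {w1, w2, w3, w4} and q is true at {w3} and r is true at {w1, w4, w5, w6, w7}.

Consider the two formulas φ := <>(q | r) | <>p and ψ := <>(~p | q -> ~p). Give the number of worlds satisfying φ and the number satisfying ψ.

6 and 6

For <>(q | r) | <>p:
w0: <>(q | r) is T, <>p is T. ✓
w1: <>(q | r) is F, <>p is T. ✓
w2: <>(q | r) is T, <>p is T. ✓
w3: <>(q | r) is T, <>p is T. ✓
w4: <>(q | r) is T, <>p is F. ✓
w5: <>(q | r) is F, <>p is F. ✗
w6: <>(q | r) is T, <>p is F. ✓
w7: <>(q | r) is F, <>p is F. ✗
— 6 worlds.
For <>(~p | q -> ~p):
w0: successors {w1}; ~p | q -> ~p there: w1:T. ✓
w1: successors {w2}; ~p | q -> ~p there: w2:T. ✓
w2: successors {w3}; ~p | q -> ~p there: w3:F. ✗
w3: successors {w4}; ~p | q -> ~p there: w4:T. ✓
w4: successors {w5}; ~p | q -> ~p there: w5:T. ✓
w5: no successors, so <>(~p | q -> ~p) fails. ✗
w6: successors {w7}; ~p | q -> ~p there: w7:T. ✓
w7: successors {w0}; ~p | q -> ~p there: w0:T. ✓
— 6 worlds.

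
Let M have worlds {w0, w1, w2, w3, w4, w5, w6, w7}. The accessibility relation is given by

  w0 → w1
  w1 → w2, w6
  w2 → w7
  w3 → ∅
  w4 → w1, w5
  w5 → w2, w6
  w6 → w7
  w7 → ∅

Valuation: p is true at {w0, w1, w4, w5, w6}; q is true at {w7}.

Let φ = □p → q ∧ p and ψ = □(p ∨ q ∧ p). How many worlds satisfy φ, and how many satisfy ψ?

For □p → q ∧ p:
w0: □p is T, q ∧ p is F. ✗
w1: □p is F, q ∧ p is F. ✓
w2: □p is F, q ∧ p is F. ✓
w3: □p is T, q ∧ p is F. ✗
w4: □p is T, q ∧ p is F. ✗
w5: □p is F, q ∧ p is F. ✓
w6: □p is F, q ∧ p is F. ✓
w7: □p is T, q ∧ p is F. ✗
— 4 worlds.
For □(p ∨ q ∧ p):
w0: successors {w1}; p ∨ q ∧ p there: w1:T. ✓
w1: successors {w2, w6}; p ∨ q ∧ p there: w2:F, w6:T. ✗
w2: successors {w7}; p ∨ q ∧ p there: w7:F. ✗
w3: no successors, so □(p ∨ q ∧ p) holds vacuously. ✓
w4: successors {w1, w5}; p ∨ q ∧ p there: w1:T, w5:T. ✓
w5: successors {w2, w6}; p ∨ q ∧ p there: w2:F, w6:T. ✗
w6: successors {w7}; p ∨ q ∧ p there: w7:F. ✗
w7: no successors, so □(p ∨ q ∧ p) holds vacuously. ✓
— 4 worlds.

4 and 4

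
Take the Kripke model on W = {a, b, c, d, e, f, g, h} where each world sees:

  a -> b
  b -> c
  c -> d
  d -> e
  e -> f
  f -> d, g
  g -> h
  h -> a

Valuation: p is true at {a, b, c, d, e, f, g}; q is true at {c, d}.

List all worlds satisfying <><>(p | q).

a: successors {b}; <>(p | q) there: b:T. ✓
b: successors {c}; <>(p | q) there: c:T. ✓
c: successors {d}; <>(p | q) there: d:T. ✓
d: successors {e}; <>(p | q) there: e:T. ✓
e: successors {f}; <>(p | q) there: f:T. ✓
f: successors {d, g}; <>(p | q) there: d:T, g:F. ✓
g: successors {h}; <>(p | q) there: h:T. ✓
h: successors {a}; <>(p | q) there: a:T. ✓

{a, b, c, d, e, f, g, h}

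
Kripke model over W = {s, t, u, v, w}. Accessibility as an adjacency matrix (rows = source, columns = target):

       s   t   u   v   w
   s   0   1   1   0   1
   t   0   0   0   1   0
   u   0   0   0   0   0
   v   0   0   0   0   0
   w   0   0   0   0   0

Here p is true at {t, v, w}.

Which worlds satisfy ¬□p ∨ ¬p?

s: ¬□p is T, ¬p is T. ✓
t: ¬□p is F, ¬p is F. ✗
u: ¬□p is F, ¬p is T. ✓
v: ¬□p is F, ¬p is F. ✗
w: ¬□p is F, ¬p is F. ✗

{s, u}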